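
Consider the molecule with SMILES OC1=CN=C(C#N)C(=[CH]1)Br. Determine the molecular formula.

C6H3BrN2O

Walk through each heavy atom and fill implicit hydrogens from standard valence (C 4, N 3, O 2, S 2, halogen 1):
  atom 1: O, bond orders sum to 1 (valence 2) → 1 H
  atom 2: C, bond orders sum to 4 (valence 4) → 0 H
  atom 3: C, bond orders sum to 3 (valence 4) → 1 H
  atom 4: N, bond orders sum to 3 (valence 3) → 0 H
  atom 5: C, bond orders sum to 4 (valence 4) → 0 H
  atom 6: C, bond orders sum to 4 (valence 4) → 0 H
  atom 7: N, bond orders sum to 3 (valence 3) → 0 H
  atom 8: C, bond orders sum to 4 (valence 4) → 0 H
  atom 9: C with explicit H count 1
  atom 10: Br (halogen, monovalent) → 0 H
Totals → C:6, H:3, Br:1, N:2, O:1.
In Hill order: C6H3BrN2O.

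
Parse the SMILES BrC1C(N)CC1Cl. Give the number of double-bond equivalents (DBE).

1

Degree of unsaturation = (number of rings) + (number of π bonds).
Ring closures in the SMILES: 1.
π bonds: none → 0 DoU from unsaturation.
Total DoU = 1 + 0 = 1.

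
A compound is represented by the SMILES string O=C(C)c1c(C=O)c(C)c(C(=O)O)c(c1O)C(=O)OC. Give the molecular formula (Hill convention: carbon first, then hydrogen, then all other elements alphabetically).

Walk through each heavy atom and fill implicit hydrogens from standard valence (C 4, N 3, O 2, S 2, halogen 1); for lowercase aromatic atoms, an aromatic c carries 1 H when it has two neighbours and 0 H with three, and aromatic n carries 0 H:
  atom 1: O, bond orders sum to 2 (valence 2) → 0 H
  atom 2: C, bond orders sum to 4 (valence 4) → 0 H
  atom 3: C, bond orders sum to 1 (valence 4) → 3 H
  atom 4: aromatic c, 3 neighbours → 0 H
  atom 5: aromatic c, 3 neighbours → 0 H
  atom 6: C, bond orders sum to 3 (valence 4) → 1 H
  atom 7: O, bond orders sum to 2 (valence 2) → 0 H
  atom 8: aromatic c, 3 neighbours → 0 H
  atom 9: C, bond orders sum to 1 (valence 4) → 3 H
  atom 10: aromatic c, 3 neighbours → 0 H
  atom 11: C, bond orders sum to 4 (valence 4) → 0 H
  atom 12: O, bond orders sum to 2 (valence 2) → 0 H
  atom 13: O, bond orders sum to 1 (valence 2) → 1 H
  atom 14: aromatic c, 3 neighbours → 0 H
  atom 15: aromatic c, 3 neighbours → 0 H
  atom 16: O, bond orders sum to 1 (valence 2) → 1 H
  atom 17: C, bond orders sum to 4 (valence 4) → 0 H
  atom 18: O, bond orders sum to 2 (valence 2) → 0 H
  atom 19: O, bond orders sum to 2 (valence 2) → 0 H
  atom 20: C, bond orders sum to 1 (valence 4) → 3 H
Totals → C:13, H:12, O:7.

C13H12O7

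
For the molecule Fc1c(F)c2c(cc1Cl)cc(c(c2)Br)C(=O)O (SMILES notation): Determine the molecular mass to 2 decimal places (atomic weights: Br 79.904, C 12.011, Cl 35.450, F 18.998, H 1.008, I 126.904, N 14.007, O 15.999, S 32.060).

First, the molecular formula is C11H4BrClF2O2 (counting implicit H from valence).
  Br: 1 × 79.904 = 79.904
  C: 11 × 12.011 = 132.121
  Cl: 1 × 35.450 = 35.450
  F: 2 × 18.998 = 37.996
  H: 4 × 1.008 = 4.032
  O: 2 × 15.999 = 31.998
Sum: 1×79.904 + 11×12.011 + 1×35.450 + 2×18.998 + 4×1.008 + 2×15.999 = 321.501 → 321.50 g/mol.

321.50 g/mol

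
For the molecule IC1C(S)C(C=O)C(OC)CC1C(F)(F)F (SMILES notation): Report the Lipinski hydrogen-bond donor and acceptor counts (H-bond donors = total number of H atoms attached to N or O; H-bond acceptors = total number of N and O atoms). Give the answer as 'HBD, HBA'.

Donors: find every N or O and count the H atoms it carries.
  atom 7 (O): bond orders sum to 2 → 0 H
  atom 9 (O): bond orders sum to 2 → 0 H
Lipinski HBD = 0.
Acceptors: N atoms = 0, O atoms = 2 → HBA = 2.

0, 2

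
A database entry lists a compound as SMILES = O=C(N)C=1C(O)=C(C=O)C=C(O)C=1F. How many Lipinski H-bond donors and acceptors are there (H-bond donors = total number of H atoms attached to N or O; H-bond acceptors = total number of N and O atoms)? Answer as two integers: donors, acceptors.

Donors: find every N or O and count the H atoms it carries.
  atom 1 (O): bond orders sum to 2 → 0 H
  atom 3 (N): bond orders sum to 1 → 2 H
  atom 6 (O): bond orders sum to 1 → 1 H
  atom 9 (O): bond orders sum to 2 → 0 H
  atom 12 (O): bond orders sum to 1 → 1 H
Lipinski HBD = 4.
Acceptors: N atoms = 1, O atoms = 4 → HBA = 5.

4, 5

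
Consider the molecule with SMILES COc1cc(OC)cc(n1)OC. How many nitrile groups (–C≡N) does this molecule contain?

0

Scan the SMILES for the nitrile motif — none present.
Groups that are present: 3 ether.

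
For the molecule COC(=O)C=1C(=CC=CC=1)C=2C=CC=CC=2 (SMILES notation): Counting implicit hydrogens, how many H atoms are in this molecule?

Walk through each heavy atom and fill implicit hydrogens from standard valence (C 4, N 3, O 2, S 2, halogen 1):
  atom 1: C, bond orders sum to 1 (valence 4) → 3 H
  atom 2: O, bond orders sum to 2 (valence 2) → 0 H
  atom 3: C, bond orders sum to 4 (valence 4) → 0 H
  atom 4: O, bond orders sum to 2 (valence 2) → 0 H
  atom 5: C, bond orders sum to 4 (valence 4) → 0 H
  atom 6: C, bond orders sum to 4 (valence 4) → 0 H
  atom 7: C, bond orders sum to 3 (valence 4) → 1 H
  atom 8: C, bond orders sum to 3 (valence 4) → 1 H
  atom 9: C, bond orders sum to 3 (valence 4) → 1 H
  atom 10: C, bond orders sum to 3 (valence 4) → 1 H
  atom 11: C, bond orders sum to 4 (valence 4) → 0 H
  atom 12: C, bond orders sum to 3 (valence 4) → 1 H
  atom 13: C, bond orders sum to 3 (valence 4) → 1 H
  atom 14: C, bond orders sum to 3 (valence 4) → 1 H
  atom 15: C, bond orders sum to 3 (valence 4) → 1 H
  atom 16: C, bond orders sum to 3 (valence 4) → 1 H
Total hydrogens: 12.

12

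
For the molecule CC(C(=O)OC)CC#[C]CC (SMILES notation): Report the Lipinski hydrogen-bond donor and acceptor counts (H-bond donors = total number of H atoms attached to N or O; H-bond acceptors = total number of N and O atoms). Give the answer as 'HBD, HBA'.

0, 2

Donors: find every N or O and count the H atoms it carries.
  atom 4 (O): bond orders sum to 2 → 0 H
  atom 5 (O): bond orders sum to 2 → 0 H
Lipinski HBD = 0.
Acceptors: N atoms = 0, O atoms = 2 → HBA = 2.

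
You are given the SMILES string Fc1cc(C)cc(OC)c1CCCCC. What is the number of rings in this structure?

In SMILES, each pair of matching ring-closure digits denotes one ring-closing bond; the number of such bonds equals the number of independent rings.
Ring-closure bonds here: 1.

1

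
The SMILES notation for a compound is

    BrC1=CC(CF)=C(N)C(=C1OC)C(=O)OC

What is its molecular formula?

Walk through each heavy atom and fill implicit hydrogens from standard valence (C 4, N 3, O 2, S 2, halogen 1):
  atom 1: Br (halogen, monovalent) → 0 H
  atom 2: C, bond orders sum to 4 (valence 4) → 0 H
  atom 3: C, bond orders sum to 3 (valence 4) → 1 H
  atom 4: C, bond orders sum to 4 (valence 4) → 0 H
  atom 5: C, bond orders sum to 2 (valence 4) → 2 H
  atom 6: F (halogen, monovalent) → 0 H
  atom 7: C, bond orders sum to 4 (valence 4) → 0 H
  atom 8: N, bond orders sum to 1 (valence 3) → 2 H
  atom 9: C, bond orders sum to 4 (valence 4) → 0 H
  atom 10: C, bond orders sum to 4 (valence 4) → 0 H
  atom 11: O, bond orders sum to 2 (valence 2) → 0 H
  atom 12: C, bond orders sum to 1 (valence 4) → 3 H
  atom 13: C, bond orders sum to 4 (valence 4) → 0 H
  atom 14: O, bond orders sum to 2 (valence 2) → 0 H
  atom 15: O, bond orders sum to 2 (valence 2) → 0 H
  atom 16: C, bond orders sum to 1 (valence 4) → 3 H
Totals → C:10, H:11, Br:1, F:1, N:1, O:3.

C10H11BrFNO3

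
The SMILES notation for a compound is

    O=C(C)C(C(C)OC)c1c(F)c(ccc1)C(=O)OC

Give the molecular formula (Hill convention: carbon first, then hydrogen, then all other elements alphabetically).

C14H17FO4

Walk through each heavy atom and fill implicit hydrogens from standard valence (C 4, N 3, O 2, S 2, halogen 1); for lowercase aromatic atoms, an aromatic c carries 1 H when it has two neighbours and 0 H with three, and aromatic n carries 0 H:
  atom 1: O, bond orders sum to 2 (valence 2) → 0 H
  atom 2: C, bond orders sum to 4 (valence 4) → 0 H
  atom 3: C, bond orders sum to 1 (valence 4) → 3 H
  atom 4: C, bond orders sum to 3 (valence 4) → 1 H
  atom 5: C, bond orders sum to 3 (valence 4) → 1 H
  atom 6: C, bond orders sum to 1 (valence 4) → 3 H
  atom 7: O, bond orders sum to 2 (valence 2) → 0 H
  atom 8: C, bond orders sum to 1 (valence 4) → 3 H
  atom 9: aromatic c, 3 neighbours → 0 H
  atom 10: aromatic c, 3 neighbours → 0 H
  atom 11: F (halogen, monovalent) → 0 H
  atom 12: aromatic c, 3 neighbours → 0 H
  atom 13: aromatic c, 2 neighbours → 1 H
  atom 14: aromatic c, 2 neighbours → 1 H
  atom 15: aromatic c, 2 neighbours → 1 H
  atom 16: C, bond orders sum to 4 (valence 4) → 0 H
  atom 17: O, bond orders sum to 2 (valence 2) → 0 H
  atom 18: O, bond orders sum to 2 (valence 2) → 0 H
  atom 19: C, bond orders sum to 1 (valence 4) → 3 H
Totals → C:14, H:17, F:1, O:4.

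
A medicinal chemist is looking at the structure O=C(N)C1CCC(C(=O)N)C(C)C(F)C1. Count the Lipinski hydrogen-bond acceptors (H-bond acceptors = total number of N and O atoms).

N atoms: 2; O atoms: 2.
Lipinski HBA = 2 + 2 = 4.

4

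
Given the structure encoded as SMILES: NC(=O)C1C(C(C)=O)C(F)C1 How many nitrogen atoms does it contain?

1

Scan the SMILES for N atoms (remember two-letter symbols like Cl and Br are single atoms).
Nitrogen count: 1.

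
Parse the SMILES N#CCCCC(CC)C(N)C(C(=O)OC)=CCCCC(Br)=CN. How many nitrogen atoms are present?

3

Scan the SMILES for N atoms (remember two-letter symbols like Cl and Br are single atoms).
Nitrogen count: 3.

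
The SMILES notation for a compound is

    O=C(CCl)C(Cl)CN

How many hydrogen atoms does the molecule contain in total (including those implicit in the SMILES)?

Walk through each heavy atom and fill implicit hydrogens from standard valence (C 4, N 3, O 2, S 2, halogen 1):
  atom 1: O, bond orders sum to 2 (valence 2) → 0 H
  atom 2: C, bond orders sum to 4 (valence 4) → 0 H
  atom 3: C, bond orders sum to 2 (valence 4) → 2 H
  atom 4: Cl (halogen, monovalent) → 0 H
  atom 5: C, bond orders sum to 3 (valence 4) → 1 H
  atom 6: Cl (halogen, monovalent) → 0 H
  atom 7: C, bond orders sum to 2 (valence 4) → 2 H
  atom 8: N, bond orders sum to 1 (valence 3) → 2 H
Total hydrogens: 7.

7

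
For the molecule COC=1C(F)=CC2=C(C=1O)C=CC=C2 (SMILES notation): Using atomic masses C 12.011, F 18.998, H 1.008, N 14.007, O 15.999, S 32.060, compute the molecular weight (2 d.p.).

First, the molecular formula is C11H9FO2 (counting implicit H from valence).
  C: 11 × 12.011 = 132.121
  F: 1 × 18.998 = 18.998
  H: 9 × 1.008 = 9.072
  O: 2 × 15.999 = 31.998
Sum: 11×12.011 + 1×18.998 + 9×1.008 + 2×15.999 = 192.189 → 192.19 g/mol.

192.19 g/mol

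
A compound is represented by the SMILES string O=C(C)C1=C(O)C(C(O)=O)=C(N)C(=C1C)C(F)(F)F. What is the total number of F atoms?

Scan the SMILES for F atoms (remember two-letter symbols like Cl and Br are single atoms).
Fluorine count: 3.

3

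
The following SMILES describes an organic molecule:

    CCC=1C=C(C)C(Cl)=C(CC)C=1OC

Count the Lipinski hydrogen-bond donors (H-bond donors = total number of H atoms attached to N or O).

Donors: find every N or O and count the H atoms it carries.
  atom 13 (O): bond orders sum to 2 → 0 H
Lipinski HBD = 0.

0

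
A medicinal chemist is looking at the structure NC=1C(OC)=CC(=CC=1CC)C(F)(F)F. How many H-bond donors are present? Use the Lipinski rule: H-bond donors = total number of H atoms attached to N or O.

2

Donors: find every N or O and count the H atoms it carries.
  atom 1 (N): bond orders sum to 1 → 2 H
  atom 4 (O): bond orders sum to 2 → 0 H
Lipinski HBD = 2.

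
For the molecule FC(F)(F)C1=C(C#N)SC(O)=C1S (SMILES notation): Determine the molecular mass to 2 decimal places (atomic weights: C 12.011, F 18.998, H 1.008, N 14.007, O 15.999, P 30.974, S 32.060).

First, the molecular formula is C6H2F3NOS2 (counting implicit H from valence).
  C: 6 × 12.011 = 72.066
  F: 3 × 18.998 = 56.994
  H: 2 × 1.008 = 2.016
  N: 1 × 14.007 = 14.007
  O: 1 × 15.999 = 15.999
  S: 2 × 32.060 = 64.120
Sum: 6×12.011 + 3×18.998 + 2×1.008 + 1×14.007 + 1×15.999 + 2×32.060 = 225.202 → 225.20 g/mol.

225.20 g/mol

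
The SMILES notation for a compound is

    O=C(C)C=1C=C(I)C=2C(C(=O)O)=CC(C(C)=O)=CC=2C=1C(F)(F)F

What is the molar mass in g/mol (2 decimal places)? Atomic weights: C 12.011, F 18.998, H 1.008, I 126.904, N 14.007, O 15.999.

First, the molecular formula is C16H10F3IO4 (counting implicit H from valence).
  C: 16 × 12.011 = 192.176
  F: 3 × 18.998 = 56.994
  H: 10 × 1.008 = 10.080
  I: 1 × 126.904 = 126.904
  O: 4 × 15.999 = 63.996
Sum: 16×12.011 + 3×18.998 + 10×1.008 + 1×126.904 + 4×15.999 = 450.150 → 450.15 g/mol.

450.15 g/mol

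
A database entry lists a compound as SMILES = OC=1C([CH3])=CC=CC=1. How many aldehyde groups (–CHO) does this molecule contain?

0

Scan the SMILES for the aldehyde motif — none present.
Groups that are present: 1 hydroxyl.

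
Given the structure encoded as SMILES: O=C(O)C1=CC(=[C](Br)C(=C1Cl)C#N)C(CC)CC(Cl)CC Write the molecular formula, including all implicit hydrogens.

Walk through each heavy atom and fill implicit hydrogens from standard valence (C 4, N 3, O 2, S 2, halogen 1):
  atom 1: O, bond orders sum to 2 (valence 2) → 0 H
  atom 2: C, bond orders sum to 4 (valence 4) → 0 H
  atom 3: O, bond orders sum to 1 (valence 2) → 1 H
  atom 4: C, bond orders sum to 4 (valence 4) → 0 H
  atom 5: C, bond orders sum to 3 (valence 4) → 1 H
  atom 6: C, bond orders sum to 4 (valence 4) → 0 H
  atom 7: C with explicit H count 0
  atom 8: Br (halogen, monovalent) → 0 H
  atom 9: C, bond orders sum to 4 (valence 4) → 0 H
  atom 10: C, bond orders sum to 4 (valence 4) → 0 H
  atom 11: Cl (halogen, monovalent) → 0 H
  atom 12: C, bond orders sum to 4 (valence 4) → 0 H
  atom 13: N, bond orders sum to 3 (valence 3) → 0 H
  atom 14: C, bond orders sum to 3 (valence 4) → 1 H
  atom 15: C, bond orders sum to 2 (valence 4) → 2 H
  atom 16: C, bond orders sum to 1 (valence 4) → 3 H
  atom 17: C, bond orders sum to 2 (valence 4) → 2 H
  atom 18: C, bond orders sum to 3 (valence 4) → 1 H
  atom 19: Cl (halogen, monovalent) → 0 H
  atom 20: C, bond orders sum to 2 (valence 4) → 2 H
  atom 21: C, bond orders sum to 1 (valence 4) → 3 H
Totals → C:15, H:16, Br:1, Cl:2, N:1, O:2.

C15H16BrCl2NO2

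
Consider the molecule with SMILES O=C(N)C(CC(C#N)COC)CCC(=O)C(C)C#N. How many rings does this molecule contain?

In SMILES, each pair of matching ring-closure digits denotes one ring-closing bond; the number of such bonds equals the number of independent rings.
Ring-closure bonds here: 0.

0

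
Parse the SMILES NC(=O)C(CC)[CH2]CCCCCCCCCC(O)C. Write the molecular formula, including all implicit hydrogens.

C16H33NO2

Walk through each heavy atom and fill implicit hydrogens from standard valence (C 4, N 3, O 2, S 2, halogen 1):
  atom 1: N, bond orders sum to 1 (valence 3) → 2 H
  atom 2: C, bond orders sum to 4 (valence 4) → 0 H
  atom 3: O, bond orders sum to 2 (valence 2) → 0 H
  atom 4: C, bond orders sum to 3 (valence 4) → 1 H
  atom 5: C, bond orders sum to 2 (valence 4) → 2 H
  atom 6: C, bond orders sum to 1 (valence 4) → 3 H
  atom 7: C with explicit H count 2
  atom 8: C, bond orders sum to 2 (valence 4) → 2 H
  atom 9: C, bond orders sum to 2 (valence 4) → 2 H
  atom 10: C, bond orders sum to 2 (valence 4) → 2 H
  atom 11: C, bond orders sum to 2 (valence 4) → 2 H
  atom 12: C, bond orders sum to 2 (valence 4) → 2 H
  atom 13: C, bond orders sum to 2 (valence 4) → 2 H
  atom 14: C, bond orders sum to 2 (valence 4) → 2 H
  atom 15: C, bond orders sum to 2 (valence 4) → 2 H
  atom 16: C, bond orders sum to 2 (valence 4) → 2 H
  atom 17: C, bond orders sum to 3 (valence 4) → 1 H
  atom 18: O, bond orders sum to 1 (valence 2) → 1 H
  atom 19: C, bond orders sum to 1 (valence 4) → 3 H
Totals → C:16, H:33, N:1, O:2.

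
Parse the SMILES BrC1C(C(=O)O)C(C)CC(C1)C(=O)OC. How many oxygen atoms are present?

4

Scan the SMILES for O atoms (remember two-letter symbols like Cl and Br are single atoms).
Oxygen count: 4.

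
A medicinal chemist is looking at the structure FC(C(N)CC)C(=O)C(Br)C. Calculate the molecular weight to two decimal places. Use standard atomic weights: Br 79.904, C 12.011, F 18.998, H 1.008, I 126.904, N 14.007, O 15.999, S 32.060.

First, the molecular formula is C7H13BrFNO (counting implicit H from valence).
  Br: 1 × 79.904 = 79.904
  C: 7 × 12.011 = 84.077
  F: 1 × 18.998 = 18.998
  H: 13 × 1.008 = 13.104
  N: 1 × 14.007 = 14.007
  O: 1 × 15.999 = 15.999
Sum: 1×79.904 + 7×12.011 + 1×18.998 + 13×1.008 + 1×14.007 + 1×15.999 = 226.089 → 226.09 g/mol.

226.09 g/mol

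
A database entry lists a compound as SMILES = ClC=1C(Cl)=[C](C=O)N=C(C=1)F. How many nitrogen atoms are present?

Scan the SMILES for N atoms (remember two-letter symbols like Cl and Br are single atoms).
Nitrogen count: 1.

1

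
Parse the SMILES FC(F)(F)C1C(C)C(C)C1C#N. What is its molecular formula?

C8H10F3N

Walk through each heavy atom and fill implicit hydrogens from standard valence (C 4, N 3, O 2, S 2, halogen 1):
  atom 1: F (halogen, monovalent) → 0 H
  atom 2: C, bond orders sum to 4 (valence 4) → 0 H
  atom 3: F (halogen, monovalent) → 0 H
  atom 4: F (halogen, monovalent) → 0 H
  atom 5: C, bond orders sum to 3 (valence 4) → 1 H
  atom 6: C, bond orders sum to 3 (valence 4) → 1 H
  atom 7: C, bond orders sum to 1 (valence 4) → 3 H
  atom 8: C, bond orders sum to 3 (valence 4) → 1 H
  atom 9: C, bond orders sum to 1 (valence 4) → 3 H
  atom 10: C, bond orders sum to 3 (valence 4) → 1 H
  atom 11: C, bond orders sum to 4 (valence 4) → 0 H
  atom 12: N, bond orders sum to 3 (valence 3) → 0 H
Totals → C:8, H:10, F:3, N:1.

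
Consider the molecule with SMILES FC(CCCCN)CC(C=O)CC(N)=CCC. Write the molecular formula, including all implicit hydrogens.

C13H25FN2O

Walk through each heavy atom and fill implicit hydrogens from standard valence (C 4, N 3, O 2, S 2, halogen 1):
  atom 1: F (halogen, monovalent) → 0 H
  atom 2: C, bond orders sum to 3 (valence 4) → 1 H
  atom 3: C, bond orders sum to 2 (valence 4) → 2 H
  atom 4: C, bond orders sum to 2 (valence 4) → 2 H
  atom 5: C, bond orders sum to 2 (valence 4) → 2 H
  atom 6: C, bond orders sum to 2 (valence 4) → 2 H
  atom 7: N, bond orders sum to 1 (valence 3) → 2 H
  atom 8: C, bond orders sum to 2 (valence 4) → 2 H
  atom 9: C, bond orders sum to 3 (valence 4) → 1 H
  atom 10: C, bond orders sum to 3 (valence 4) → 1 H
  atom 11: O, bond orders sum to 2 (valence 2) → 0 H
  atom 12: C, bond orders sum to 2 (valence 4) → 2 H
  atom 13: C, bond orders sum to 4 (valence 4) → 0 H
  atom 14: N, bond orders sum to 1 (valence 3) → 2 H
  atom 15: C, bond orders sum to 3 (valence 4) → 1 H
  atom 16: C, bond orders sum to 2 (valence 4) → 2 H
  atom 17: C, bond orders sum to 1 (valence 4) → 3 H
Totals → C:13, H:25, F:1, N:2, O:1.
In Hill order: C13H25FN2O.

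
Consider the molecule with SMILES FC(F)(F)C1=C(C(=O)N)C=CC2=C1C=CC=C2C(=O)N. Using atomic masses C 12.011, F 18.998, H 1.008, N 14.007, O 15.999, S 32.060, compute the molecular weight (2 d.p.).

First, the molecular formula is C13H9F3N2O2 (counting implicit H from valence).
  C: 13 × 12.011 = 156.143
  F: 3 × 18.998 = 56.994
  H: 9 × 1.008 = 9.072
  N: 2 × 14.007 = 28.014
  O: 2 × 15.999 = 31.998
Sum: 13×12.011 + 3×18.998 + 9×1.008 + 2×14.007 + 2×15.999 = 282.221 → 282.22 g/mol.

282.22 g/mol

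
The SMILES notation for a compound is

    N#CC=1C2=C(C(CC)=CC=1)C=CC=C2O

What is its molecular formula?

Walk through each heavy atom and fill implicit hydrogens from standard valence (C 4, N 3, O 2, S 2, halogen 1):
  atom 1: N, bond orders sum to 3 (valence 3) → 0 H
  atom 2: C, bond orders sum to 4 (valence 4) → 0 H
  atom 3: C, bond orders sum to 4 (valence 4) → 0 H
  atom 4: C, bond orders sum to 4 (valence 4) → 0 H
  atom 5: C, bond orders sum to 4 (valence 4) → 0 H
  atom 6: C, bond orders sum to 4 (valence 4) → 0 H
  atom 7: C, bond orders sum to 2 (valence 4) → 2 H
  atom 8: C, bond orders sum to 1 (valence 4) → 3 H
  atom 9: C, bond orders sum to 3 (valence 4) → 1 H
  atom 10: C, bond orders sum to 3 (valence 4) → 1 H
  atom 11: C, bond orders sum to 3 (valence 4) → 1 H
  atom 12: C, bond orders sum to 3 (valence 4) → 1 H
  atom 13: C, bond orders sum to 3 (valence 4) → 1 H
  atom 14: C, bond orders sum to 4 (valence 4) → 0 H
  atom 15: O, bond orders sum to 1 (valence 2) → 1 H
Totals → C:13, H:11, N:1, O:1.
In Hill order: C13H11NO.

C13H11NO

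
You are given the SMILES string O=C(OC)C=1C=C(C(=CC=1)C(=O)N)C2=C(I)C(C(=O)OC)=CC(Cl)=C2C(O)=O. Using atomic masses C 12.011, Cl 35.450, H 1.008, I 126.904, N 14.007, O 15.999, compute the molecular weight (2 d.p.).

517.66 g/mol

First, the molecular formula is C18H13ClINO7 (counting implicit H from valence).
  C: 18 × 12.011 = 216.198
  Cl: 1 × 35.450 = 35.450
  H: 13 × 1.008 = 13.104
  I: 1 × 126.904 = 126.904
  N: 1 × 14.007 = 14.007
  O: 7 × 15.999 = 111.993
Sum: 18×12.011 + 1×35.450 + 13×1.008 + 1×126.904 + 1×14.007 + 7×15.999 = 517.656 → 517.66 g/mol.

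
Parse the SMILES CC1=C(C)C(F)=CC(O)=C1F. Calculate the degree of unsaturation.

4

Degree of unsaturation = (number of rings) + (number of π bonds).
Ring closures in the SMILES: 1.
π bonds: 3 double bonds (each 1 DoU) → 3 DoU from unsaturation.
Total DoU = 1 + 3 = 4.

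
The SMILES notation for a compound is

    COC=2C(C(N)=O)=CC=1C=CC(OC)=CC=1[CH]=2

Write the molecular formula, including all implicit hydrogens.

C13H13NO3

Walk through each heavy atom and fill implicit hydrogens from standard valence (C 4, N 3, O 2, S 2, halogen 1):
  atom 1: C, bond orders sum to 1 (valence 4) → 3 H
  atom 2: O, bond orders sum to 2 (valence 2) → 0 H
  atom 3: C, bond orders sum to 4 (valence 4) → 0 H
  atom 4: C, bond orders sum to 4 (valence 4) → 0 H
  atom 5: C, bond orders sum to 4 (valence 4) → 0 H
  atom 6: N, bond orders sum to 1 (valence 3) → 2 H
  atom 7: O, bond orders sum to 2 (valence 2) → 0 H
  atom 8: C, bond orders sum to 3 (valence 4) → 1 H
  atom 9: C, bond orders sum to 4 (valence 4) → 0 H
  atom 10: C, bond orders sum to 3 (valence 4) → 1 H
  atom 11: C, bond orders sum to 3 (valence 4) → 1 H
  atom 12: C, bond orders sum to 4 (valence 4) → 0 H
  atom 13: O, bond orders sum to 2 (valence 2) → 0 H
  atom 14: C, bond orders sum to 1 (valence 4) → 3 H
  atom 15: C, bond orders sum to 3 (valence 4) → 1 H
  atom 16: C, bond orders sum to 4 (valence 4) → 0 H
  atom 17: C with explicit H count 1
Totals → C:13, H:13, N:1, O:3.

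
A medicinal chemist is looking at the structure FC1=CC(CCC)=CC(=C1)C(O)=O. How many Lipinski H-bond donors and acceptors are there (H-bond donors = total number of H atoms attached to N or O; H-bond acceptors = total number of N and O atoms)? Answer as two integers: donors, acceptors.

1, 2

Donors: find every N or O and count the H atoms it carries.
  atom 12 (O): bond orders sum to 1 → 1 H
  atom 13 (O): bond orders sum to 2 → 0 H
Lipinski HBD = 1.
Acceptors: N atoms = 0, O atoms = 2 → HBA = 2.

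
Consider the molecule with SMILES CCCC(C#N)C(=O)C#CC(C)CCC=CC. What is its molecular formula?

C15H21NO

Walk through each heavy atom and fill implicit hydrogens from standard valence (C 4, N 3, O 2, S 2, halogen 1):
  atom 1: C, bond orders sum to 1 (valence 4) → 3 H
  atom 2: C, bond orders sum to 2 (valence 4) → 2 H
  atom 3: C, bond orders sum to 2 (valence 4) → 2 H
  atom 4: C, bond orders sum to 3 (valence 4) → 1 H
  atom 5: C, bond orders sum to 4 (valence 4) → 0 H
  atom 6: N, bond orders sum to 3 (valence 3) → 0 H
  atom 7: C, bond orders sum to 4 (valence 4) → 0 H
  atom 8: O, bond orders sum to 2 (valence 2) → 0 H
  atom 9: C, bond orders sum to 4 (valence 4) → 0 H
  atom 10: C, bond orders sum to 4 (valence 4) → 0 H
  atom 11: C, bond orders sum to 3 (valence 4) → 1 H
  atom 12: C, bond orders sum to 1 (valence 4) → 3 H
  atom 13: C, bond orders sum to 2 (valence 4) → 2 H
  atom 14: C, bond orders sum to 2 (valence 4) → 2 H
  atom 15: C, bond orders sum to 3 (valence 4) → 1 H
  atom 16: C, bond orders sum to 3 (valence 4) → 1 H
  atom 17: C, bond orders sum to 1 (valence 4) → 3 H
Totals → C:15, H:21, N:1, O:1.
In Hill order: C15H21NO.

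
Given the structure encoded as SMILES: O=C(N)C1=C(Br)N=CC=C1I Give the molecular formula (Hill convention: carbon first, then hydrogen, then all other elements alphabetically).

C6H4BrIN2O

Walk through each heavy atom and fill implicit hydrogens from standard valence (C 4, N 3, O 2, S 2, halogen 1):
  atom 1: O, bond orders sum to 2 (valence 2) → 0 H
  atom 2: C, bond orders sum to 4 (valence 4) → 0 H
  atom 3: N, bond orders sum to 1 (valence 3) → 2 H
  atom 4: C, bond orders sum to 4 (valence 4) → 0 H
  atom 5: C, bond orders sum to 4 (valence 4) → 0 H
  atom 6: Br (halogen, monovalent) → 0 H
  atom 7: N, bond orders sum to 3 (valence 3) → 0 H
  atom 8: C, bond orders sum to 3 (valence 4) → 1 H
  atom 9: C, bond orders sum to 3 (valence 4) → 1 H
  atom 10: C, bond orders sum to 4 (valence 4) → 0 H
  atom 11: I (halogen, monovalent) → 0 H
Totals → C:6, H:4, Br:1, I:1, N:2, O:1.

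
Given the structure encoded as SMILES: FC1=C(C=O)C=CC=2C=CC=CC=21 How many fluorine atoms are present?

Scan the SMILES for F atoms (remember two-letter symbols like Cl and Br are single atoms).
Fluorine count: 1.

1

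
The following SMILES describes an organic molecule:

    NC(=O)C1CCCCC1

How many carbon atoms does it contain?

7

Count every carbon token in the SMILES (each C, including those in ring-closure positions and inside branches).
Carbon count: 7.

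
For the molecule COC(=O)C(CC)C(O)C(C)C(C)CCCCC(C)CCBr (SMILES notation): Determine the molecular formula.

C18H35BrO3

Walk through each heavy atom and fill implicit hydrogens from standard valence (C 4, N 3, O 2, S 2, halogen 1):
  atom 1: C, bond orders sum to 1 (valence 4) → 3 H
  atom 2: O, bond orders sum to 2 (valence 2) → 0 H
  atom 3: C, bond orders sum to 4 (valence 4) → 0 H
  atom 4: O, bond orders sum to 2 (valence 2) → 0 H
  atom 5: C, bond orders sum to 3 (valence 4) → 1 H
  atom 6: C, bond orders sum to 2 (valence 4) → 2 H
  atom 7: C, bond orders sum to 1 (valence 4) → 3 H
  atom 8: C, bond orders sum to 3 (valence 4) → 1 H
  atom 9: O, bond orders sum to 1 (valence 2) → 1 H
  atom 10: C, bond orders sum to 3 (valence 4) → 1 H
  atom 11: C, bond orders sum to 1 (valence 4) → 3 H
  atom 12: C, bond orders sum to 3 (valence 4) → 1 H
  atom 13: C, bond orders sum to 1 (valence 4) → 3 H
  atom 14: C, bond orders sum to 2 (valence 4) → 2 H
  atom 15: C, bond orders sum to 2 (valence 4) → 2 H
  atom 16: C, bond orders sum to 2 (valence 4) → 2 H
  atom 17: C, bond orders sum to 2 (valence 4) → 2 H
  atom 18: C, bond orders sum to 3 (valence 4) → 1 H
  atom 19: C, bond orders sum to 1 (valence 4) → 3 H
  atom 20: C, bond orders sum to 2 (valence 4) → 2 H
  atom 21: C, bond orders sum to 2 (valence 4) → 2 H
  atom 22: Br (halogen, monovalent) → 0 H
Totals → C:18, H:35, Br:1, O:3.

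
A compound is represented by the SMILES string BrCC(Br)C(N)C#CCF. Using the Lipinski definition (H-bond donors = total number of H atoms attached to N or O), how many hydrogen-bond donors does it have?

2

Donors: find every N or O and count the H atoms it carries.
  atom 6 (N): bond orders sum to 1 → 2 H
Lipinski HBD = 2.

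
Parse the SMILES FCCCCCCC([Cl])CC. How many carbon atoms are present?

Count every carbon token in the SMILES (each C, including those in ring-closure positions and inside branches).
Carbon count: 9.

9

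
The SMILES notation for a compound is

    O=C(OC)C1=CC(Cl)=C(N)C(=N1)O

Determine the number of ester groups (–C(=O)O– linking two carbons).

1

The ester motif appears at heavy-atom position 2 in the SMILES.
Other groups present: 1 hydroxyl, 1 primary amine.
Ester count: 1.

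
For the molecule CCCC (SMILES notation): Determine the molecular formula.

C4H10

Walk through each heavy atom and fill implicit hydrogens from standard valence (C 4, N 3, O 2, S 2, halogen 1):
  atom 1: C, bond orders sum to 1 (valence 4) → 3 H
  atom 2: C, bond orders sum to 2 (valence 4) → 2 H
  atom 3: C, bond orders sum to 2 (valence 4) → 2 H
  atom 4: C, bond orders sum to 1 (valence 4) → 3 H
Totals → C:4, H:10.
In Hill order: C4H10.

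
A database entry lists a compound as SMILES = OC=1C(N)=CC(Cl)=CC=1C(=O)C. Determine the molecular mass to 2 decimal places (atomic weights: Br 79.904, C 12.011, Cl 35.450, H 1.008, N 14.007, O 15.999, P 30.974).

185.61 g/mol

First, the molecular formula is C8H8ClNO2 (counting implicit H from valence).
  C: 8 × 12.011 = 96.088
  Cl: 1 × 35.450 = 35.450
  H: 8 × 1.008 = 8.064
  N: 1 × 14.007 = 14.007
  O: 2 × 15.999 = 31.998
Sum: 8×12.011 + 1×35.450 + 8×1.008 + 1×14.007 + 2×15.999 = 185.607 → 185.61 g/mol.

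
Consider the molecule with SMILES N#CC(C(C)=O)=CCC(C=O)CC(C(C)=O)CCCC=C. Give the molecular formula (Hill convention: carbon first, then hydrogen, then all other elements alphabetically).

Walk through each heavy atom and fill implicit hydrogens from standard valence (C 4, N 3, O 2, S 2, halogen 1):
  atom 1: N, bond orders sum to 3 (valence 3) → 0 H
  atom 2: C, bond orders sum to 4 (valence 4) → 0 H
  atom 3: C, bond orders sum to 4 (valence 4) → 0 H
  atom 4: C, bond orders sum to 4 (valence 4) → 0 H
  atom 5: C, bond orders sum to 1 (valence 4) → 3 H
  atom 6: O, bond orders sum to 2 (valence 2) → 0 H
  atom 7: C, bond orders sum to 3 (valence 4) → 1 H
  atom 8: C, bond orders sum to 2 (valence 4) → 2 H
  atom 9: C, bond orders sum to 3 (valence 4) → 1 H
  atom 10: C, bond orders sum to 3 (valence 4) → 1 H
  atom 11: O, bond orders sum to 2 (valence 2) → 0 H
  atom 12: C, bond orders sum to 2 (valence 4) → 2 H
  atom 13: C, bond orders sum to 3 (valence 4) → 1 H
  atom 14: C, bond orders sum to 4 (valence 4) → 0 H
  atom 15: C, bond orders sum to 1 (valence 4) → 3 H
  atom 16: O, bond orders sum to 2 (valence 2) → 0 H
  atom 17: C, bond orders sum to 2 (valence 4) → 2 H
  atom 18: C, bond orders sum to 2 (valence 4) → 2 H
  atom 19: C, bond orders sum to 2 (valence 4) → 2 H
  atom 20: C, bond orders sum to 3 (valence 4) → 1 H
  atom 21: C, bond orders sum to 2 (valence 4) → 2 H
Totals → C:17, H:23, N:1, O:3.
In Hill order: C17H23NO3.

C17H23NO3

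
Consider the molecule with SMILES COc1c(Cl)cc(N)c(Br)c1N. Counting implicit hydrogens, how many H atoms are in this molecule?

8

Walk through each heavy atom and fill implicit hydrogens from standard valence (C 4, N 3, O 2, S 2, halogen 1); for lowercase aromatic atoms, an aromatic c carries 1 H when it has two neighbours and 0 H with three, and aromatic n carries 0 H:
  atom 1: C, bond orders sum to 1 (valence 4) → 3 H
  atom 2: O, bond orders sum to 2 (valence 2) → 0 H
  atom 3: aromatic c, 3 neighbours → 0 H
  atom 4: aromatic c, 3 neighbours → 0 H
  atom 5: Cl (halogen, monovalent) → 0 H
  atom 6: aromatic c, 2 neighbours → 1 H
  atom 7: aromatic c, 3 neighbours → 0 H
  atom 8: N, bond orders sum to 1 (valence 3) → 2 H
  atom 9: aromatic c, 3 neighbours → 0 H
  atom 10: Br (halogen, monovalent) → 0 H
  atom 11: aromatic c, 3 neighbours → 0 H
  atom 12: N, bond orders sum to 1 (valence 3) → 2 H
Total hydrogens: 8.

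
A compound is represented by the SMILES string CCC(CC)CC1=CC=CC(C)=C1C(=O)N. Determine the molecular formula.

C14H21NO

Walk through each heavy atom and fill implicit hydrogens from standard valence (C 4, N 3, O 2, S 2, halogen 1):
  atom 1: C, bond orders sum to 1 (valence 4) → 3 H
  atom 2: C, bond orders sum to 2 (valence 4) → 2 H
  atom 3: C, bond orders sum to 3 (valence 4) → 1 H
  atom 4: C, bond orders sum to 2 (valence 4) → 2 H
  atom 5: C, bond orders sum to 1 (valence 4) → 3 H
  atom 6: C, bond orders sum to 2 (valence 4) → 2 H
  atom 7: C, bond orders sum to 4 (valence 4) → 0 H
  atom 8: C, bond orders sum to 3 (valence 4) → 1 H
  atom 9: C, bond orders sum to 3 (valence 4) → 1 H
  atom 10: C, bond orders sum to 3 (valence 4) → 1 H
  atom 11: C, bond orders sum to 4 (valence 4) → 0 H
  atom 12: C, bond orders sum to 1 (valence 4) → 3 H
  atom 13: C, bond orders sum to 4 (valence 4) → 0 H
  atom 14: C, bond orders sum to 4 (valence 4) → 0 H
  atom 15: O, bond orders sum to 2 (valence 2) → 0 H
  atom 16: N, bond orders sum to 1 (valence 3) → 2 H
Totals → C:14, H:21, N:1, O:1.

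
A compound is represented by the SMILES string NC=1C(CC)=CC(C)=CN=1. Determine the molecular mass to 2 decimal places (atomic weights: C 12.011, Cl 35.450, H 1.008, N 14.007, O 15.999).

First, the molecular formula is C8H12N2 (counting implicit H from valence).
  C: 8 × 12.011 = 96.088
  H: 12 × 1.008 = 12.096
  N: 2 × 14.007 = 28.014
Sum: 8×12.011 + 12×1.008 + 2×14.007 = 136.198 → 136.20 g/mol.

136.20 g/mol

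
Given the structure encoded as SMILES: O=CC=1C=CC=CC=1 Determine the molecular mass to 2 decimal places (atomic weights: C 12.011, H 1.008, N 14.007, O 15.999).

106.12 g/mol

First, the molecular formula is C7H6O (counting implicit H from valence).
  C: 7 × 12.011 = 84.077
  H: 6 × 1.008 = 6.048
  O: 1 × 15.999 = 15.999
Sum: 7×12.011 + 6×1.008 + 1×15.999 = 106.124 → 106.12 g/mol.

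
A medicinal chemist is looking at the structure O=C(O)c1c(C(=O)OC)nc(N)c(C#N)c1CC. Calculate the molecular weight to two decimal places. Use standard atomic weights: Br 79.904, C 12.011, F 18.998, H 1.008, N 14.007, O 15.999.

First, the molecular formula is C11H11N3O4 (counting implicit H from valence).
  C: 11 × 12.011 = 132.121
  H: 11 × 1.008 = 11.088
  N: 3 × 14.007 = 42.021
  O: 4 × 15.999 = 63.996
Sum: 11×12.011 + 11×1.008 + 3×14.007 + 4×15.999 = 249.226 → 249.23 g/mol.

249.23 g/mol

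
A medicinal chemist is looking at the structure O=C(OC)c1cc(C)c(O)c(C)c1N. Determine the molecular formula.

Walk through each heavy atom and fill implicit hydrogens from standard valence (C 4, N 3, O 2, S 2, halogen 1); for lowercase aromatic atoms, an aromatic c carries 1 H when it has two neighbours and 0 H with three, and aromatic n carries 0 H:
  atom 1: O, bond orders sum to 2 (valence 2) → 0 H
  atom 2: C, bond orders sum to 4 (valence 4) → 0 H
  atom 3: O, bond orders sum to 2 (valence 2) → 0 H
  atom 4: C, bond orders sum to 1 (valence 4) → 3 H
  atom 5: aromatic c, 3 neighbours → 0 H
  atom 6: aromatic c, 2 neighbours → 1 H
  atom 7: aromatic c, 3 neighbours → 0 H
  atom 8: C, bond orders sum to 1 (valence 4) → 3 H
  atom 9: aromatic c, 3 neighbours → 0 H
  atom 10: O, bond orders sum to 1 (valence 2) → 1 H
  atom 11: aromatic c, 3 neighbours → 0 H
  atom 12: C, bond orders sum to 1 (valence 4) → 3 H
  atom 13: aromatic c, 3 neighbours → 0 H
  atom 14: N, bond orders sum to 1 (valence 3) → 2 H
Totals → C:10, H:13, N:1, O:3.
In Hill order: C10H13NO3.

C10H13NO3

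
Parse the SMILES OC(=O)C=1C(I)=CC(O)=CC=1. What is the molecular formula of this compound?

C7H5IO3

Walk through each heavy atom and fill implicit hydrogens from standard valence (C 4, N 3, O 2, S 2, halogen 1):
  atom 1: O, bond orders sum to 1 (valence 2) → 1 H
  atom 2: C, bond orders sum to 4 (valence 4) → 0 H
  atom 3: O, bond orders sum to 2 (valence 2) → 0 H
  atom 4: C, bond orders sum to 4 (valence 4) → 0 H
  atom 5: C, bond orders sum to 4 (valence 4) → 0 H
  atom 6: I (halogen, monovalent) → 0 H
  atom 7: C, bond orders sum to 3 (valence 4) → 1 H
  atom 8: C, bond orders sum to 4 (valence 4) → 0 H
  atom 9: O, bond orders sum to 1 (valence 2) → 1 H
  atom 10: C, bond orders sum to 3 (valence 4) → 1 H
  atom 11: C, bond orders sum to 3 (valence 4) → 1 H
Totals → C:7, H:5, I:1, O:3.
In Hill order: C7H5IO3.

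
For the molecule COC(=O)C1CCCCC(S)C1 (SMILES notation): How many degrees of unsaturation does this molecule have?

2

Degree of unsaturation = (number of rings) + (number of π bonds).
Ring closures in the SMILES: 1.
π bonds: 1 double bond (each 1 DoU) → 1 DoU from unsaturation.
Total DoU = 1 + 1 = 2.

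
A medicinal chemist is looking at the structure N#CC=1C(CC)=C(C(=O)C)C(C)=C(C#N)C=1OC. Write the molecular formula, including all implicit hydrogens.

Walk through each heavy atom and fill implicit hydrogens from standard valence (C 4, N 3, O 2, S 2, halogen 1):
  atom 1: N, bond orders sum to 3 (valence 3) → 0 H
  atom 2: C, bond orders sum to 4 (valence 4) → 0 H
  atom 3: C, bond orders sum to 4 (valence 4) → 0 H
  atom 4: C, bond orders sum to 4 (valence 4) → 0 H
  atom 5: C, bond orders sum to 2 (valence 4) → 2 H
  atom 6: C, bond orders sum to 1 (valence 4) → 3 H
  atom 7: C, bond orders sum to 4 (valence 4) → 0 H
  atom 8: C, bond orders sum to 4 (valence 4) → 0 H
  atom 9: O, bond orders sum to 2 (valence 2) → 0 H
  atom 10: C, bond orders sum to 1 (valence 4) → 3 H
  atom 11: C, bond orders sum to 4 (valence 4) → 0 H
  atom 12: C, bond orders sum to 1 (valence 4) → 3 H
  atom 13: C, bond orders sum to 4 (valence 4) → 0 H
  atom 14: C, bond orders sum to 4 (valence 4) → 0 H
  atom 15: N, bond orders sum to 3 (valence 3) → 0 H
  atom 16: C, bond orders sum to 4 (valence 4) → 0 H
  atom 17: O, bond orders sum to 2 (valence 2) → 0 H
  atom 18: C, bond orders sum to 1 (valence 4) → 3 H
Totals → C:14, H:14, N:2, O:2.
In Hill order: C14H14N2O2.

C14H14N2O2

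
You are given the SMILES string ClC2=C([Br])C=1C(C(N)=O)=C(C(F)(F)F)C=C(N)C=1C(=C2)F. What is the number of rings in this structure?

2

In SMILES, each pair of matching ring-closure digits denotes one ring-closing bond; the number of such bonds equals the number of independent rings.
Ring-closure bonds here: 2.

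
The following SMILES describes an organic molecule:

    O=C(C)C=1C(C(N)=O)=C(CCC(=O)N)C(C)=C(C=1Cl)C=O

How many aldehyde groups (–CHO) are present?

1

The aldehyde motif appears at heavy-atom position 20 in the SMILES.
Other groups present: 2 amide, 1 ketone.
Aldehyde count: 1.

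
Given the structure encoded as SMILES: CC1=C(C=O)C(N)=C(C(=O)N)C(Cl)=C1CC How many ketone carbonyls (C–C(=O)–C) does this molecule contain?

0

Scan the SMILES for the ketone motif — none present.
Groups that are present: 1 aldehyde, 1 amide, 1 primary amine.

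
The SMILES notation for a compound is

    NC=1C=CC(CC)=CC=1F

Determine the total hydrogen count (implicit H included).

10

Walk through each heavy atom and fill implicit hydrogens from standard valence (C 4, N 3, O 2, S 2, halogen 1):
  atom 1: N, bond orders sum to 1 (valence 3) → 2 H
  atom 2: C, bond orders sum to 4 (valence 4) → 0 H
  atom 3: C, bond orders sum to 3 (valence 4) → 1 H
  atom 4: C, bond orders sum to 3 (valence 4) → 1 H
  atom 5: C, bond orders sum to 4 (valence 4) → 0 H
  atom 6: C, bond orders sum to 2 (valence 4) → 2 H
  atom 7: C, bond orders sum to 1 (valence 4) → 3 H
  atom 8: C, bond orders sum to 3 (valence 4) → 1 H
  atom 9: C, bond orders sum to 4 (valence 4) → 0 H
  atom 10: F (halogen, monovalent) → 0 H
Total hydrogens: 10.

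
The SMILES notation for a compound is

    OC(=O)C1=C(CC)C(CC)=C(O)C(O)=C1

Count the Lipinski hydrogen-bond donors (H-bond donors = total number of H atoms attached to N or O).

3

Donors: find every N or O and count the H atoms it carries.
  atom 1 (O): bond orders sum to 1 → 1 H
  atom 3 (O): bond orders sum to 2 → 0 H
  atom 12 (O): bond orders sum to 1 → 1 H
  atom 14 (O): bond orders sum to 1 → 1 H
Lipinski HBD = 3.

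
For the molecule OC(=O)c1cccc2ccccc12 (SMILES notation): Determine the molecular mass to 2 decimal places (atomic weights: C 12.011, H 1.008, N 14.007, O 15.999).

172.18 g/mol

First, the molecular formula is C11H8O2 (counting implicit H from valence).
  C: 11 × 12.011 = 132.121
  H: 8 × 1.008 = 8.064
  O: 2 × 15.999 = 31.998
Sum: 11×12.011 + 8×1.008 + 2×15.999 = 172.183 → 172.18 g/mol.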